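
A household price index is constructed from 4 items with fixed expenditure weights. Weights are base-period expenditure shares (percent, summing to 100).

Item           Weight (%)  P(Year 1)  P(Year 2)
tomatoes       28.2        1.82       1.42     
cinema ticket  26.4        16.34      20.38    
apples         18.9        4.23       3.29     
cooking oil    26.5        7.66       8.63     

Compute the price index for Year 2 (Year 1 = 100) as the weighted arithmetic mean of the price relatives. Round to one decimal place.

tomatoes: 28.2 × (1.42/1.82) = 28.2 × 0.780220 = 22.0022
cinema ticket: 26.4 × (20.38/16.34) = 26.4 × 1.247246 = 32.9273
apples: 18.9 × (3.29/4.23) = 18.9 × 0.777778 = 14.7000
cooking oil: 26.5 × (8.63/7.66) = 26.5 × 1.126632 = 29.8557
Index = Σ wᵢ·(p₁ᵢ/p₀ᵢ) = 22.0022 + 32.9273 + 14.7000 + 29.8557 = 99.4852

99.5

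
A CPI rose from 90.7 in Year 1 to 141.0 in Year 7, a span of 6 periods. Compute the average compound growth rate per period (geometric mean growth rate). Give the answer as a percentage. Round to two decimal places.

7.63%

Growth factor = (141.0/90.7)^(1/6) = (1.554576)^(1/6) = 1.076305
Growth rate = 1.076305 − 1 = 0.076305 = 7.6305%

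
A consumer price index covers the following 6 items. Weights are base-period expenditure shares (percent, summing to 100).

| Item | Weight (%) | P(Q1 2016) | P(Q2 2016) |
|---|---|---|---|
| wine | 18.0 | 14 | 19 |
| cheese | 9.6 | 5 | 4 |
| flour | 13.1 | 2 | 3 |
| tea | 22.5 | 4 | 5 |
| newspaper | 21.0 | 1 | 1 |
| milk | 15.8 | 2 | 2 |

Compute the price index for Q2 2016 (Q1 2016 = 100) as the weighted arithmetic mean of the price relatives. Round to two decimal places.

wine: 18.0 × (19/14) = 18.0 × 1.357143 = 24.4286
cheese: 9.6 × (4/5) = 9.6 × 0.800000 = 7.6800
flour: 13.1 × (3/2) = 13.1 × 1.500000 = 19.6500
tea: 22.5 × (5/4) = 22.5 × 1.250000 = 28.1250
newspaper: 21.0 × (1/1) = 21.0 × 1.000000 = 21.0000
milk: 15.8 × (2/2) = 15.8 × 1.000000 = 15.8000
Index = Σ wᵢ·(p₁ᵢ/p₀ᵢ) = 24.4286 + 7.6800 + 19.6500 + 28.1250 + 21.0000 + 15.8000 = 116.6836

116.68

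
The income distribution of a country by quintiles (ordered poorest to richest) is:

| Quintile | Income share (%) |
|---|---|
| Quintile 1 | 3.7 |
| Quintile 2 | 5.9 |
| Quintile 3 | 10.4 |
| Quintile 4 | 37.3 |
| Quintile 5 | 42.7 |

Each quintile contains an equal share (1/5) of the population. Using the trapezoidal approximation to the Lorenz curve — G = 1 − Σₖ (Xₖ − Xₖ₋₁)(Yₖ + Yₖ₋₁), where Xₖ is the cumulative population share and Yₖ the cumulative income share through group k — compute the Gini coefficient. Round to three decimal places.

Cumulative income shares Yₖ: 0.0370, 0.0960, 0.2000, 0.5730, 1.0000
Σ (Xₖ−Xₖ₋₁)(Yₖ+Yₖ₋₁) = (1/5)(0.0370+0.0000) + (1/5)(0.0960+0.0370) + (1/5)(0.2000+0.0960) + (1/5)(0.5730+0.2000) + (1/5)(1.0000+0.5730)
  = 0.0074 + 0.0266 + 0.0592 + 0.1546 + 0.3146 = 0.5624
G = 1 − 0.5624 = 0.4376

0.438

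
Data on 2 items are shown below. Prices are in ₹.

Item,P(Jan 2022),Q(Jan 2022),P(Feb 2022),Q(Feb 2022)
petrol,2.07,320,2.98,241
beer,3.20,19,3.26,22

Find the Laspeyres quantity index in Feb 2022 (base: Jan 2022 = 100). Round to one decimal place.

78.7

Laspeyres quantity index uses base-period prices as weights.
ΣP(Jan 2022)·Q(Feb 2022) = 2.07×241 + 3.20×22 = 498.87 + 70.4 = 569.27
ΣP(Jan 2022)·Q(Jan 2022) = 2.07×320 + 3.20×19 = 662.4 + 60.8 = 723.2
Index = 569.27 / 723.2 × 100 = 78.7154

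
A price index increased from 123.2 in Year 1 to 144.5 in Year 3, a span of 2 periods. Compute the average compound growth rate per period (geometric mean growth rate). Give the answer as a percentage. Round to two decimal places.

Growth factor = (144.5/123.2)^(1/2) = (1.172890)^(1/2) = 1.083000
Growth rate = 1.083000 − 1 = 0.083000 = 8.3000%

8.30%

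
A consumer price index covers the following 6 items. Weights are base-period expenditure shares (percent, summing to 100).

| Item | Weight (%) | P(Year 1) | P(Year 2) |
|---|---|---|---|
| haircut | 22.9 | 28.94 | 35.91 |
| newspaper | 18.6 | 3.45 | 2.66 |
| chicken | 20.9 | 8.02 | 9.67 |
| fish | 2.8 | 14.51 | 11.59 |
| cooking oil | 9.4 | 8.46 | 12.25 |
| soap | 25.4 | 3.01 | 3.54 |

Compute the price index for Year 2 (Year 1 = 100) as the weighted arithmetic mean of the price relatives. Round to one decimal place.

haircut: 22.9 × (35.91/28.94) = 22.9 × 1.240843 = 28.4153
newspaper: 18.6 × (2.66/3.45) = 18.6 × 0.771014 = 14.3409
chicken: 20.9 × (9.67/8.02) = 20.9 × 1.205736 = 25.1999
fish: 2.8 × (11.59/14.51) = 2.8 × 0.798759 = 2.2365
cooking oil: 9.4 × (12.25/8.46) = 9.4 × 1.447991 = 13.6111
soap: 25.4 × (3.54/3.01) = 25.4 × 1.176080 = 29.8724
Index = Σ wᵢ·(p₁ᵢ/p₀ᵢ) = 28.4153 + 14.3409 + 25.1999 + 2.2365 + 13.6111 + 29.8724 = 113.6761

113.7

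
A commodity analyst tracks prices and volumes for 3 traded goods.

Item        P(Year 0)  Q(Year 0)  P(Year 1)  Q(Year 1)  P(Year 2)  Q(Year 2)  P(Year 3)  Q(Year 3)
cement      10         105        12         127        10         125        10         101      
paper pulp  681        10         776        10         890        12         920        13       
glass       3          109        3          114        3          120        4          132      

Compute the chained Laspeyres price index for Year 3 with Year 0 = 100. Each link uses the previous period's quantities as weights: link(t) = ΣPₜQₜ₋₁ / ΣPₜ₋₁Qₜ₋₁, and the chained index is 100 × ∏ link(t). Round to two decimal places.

Link Year 0→Year 1:
ΣP(Year 1)Q(Year 0) = 12×105 + 776×10 + 3×109 = 1260 + 7760 + 327 = 9347
ΣP(Year 0)Q(Year 0) = 10×105 + 681×10 + 3×109 = 1050 + 6810 + 327 = 8187
link = 9347/8187 = 1.141688
Link Year 1→Year 2:
ΣP(Year 2)Q(Year 1) = 10×127 + 890×10 + 3×114 = 1270 + 8900 + 342 = 10512
ΣP(Year 1)Q(Year 1) = 12×127 + 776×10 + 3×114 = 1524 + 7760 + 342 = 9626
link = 10512/9626 = 1.092042
Link Year 2→Year 3:
ΣP(Year 3)Q(Year 2) = 10×125 + 920×12 + 4×120 = 1250 + 11040 + 480 = 12770
ΣP(Year 2)Q(Year 2) = 10×125 + 890×12 + 3×120 = 1250 + 10680 + 360 = 12290
link = 12770/12290 = 1.039056
Chained index = 100 × 1.141688 × 1.092042 × 1.039056 = 129.5466

129.55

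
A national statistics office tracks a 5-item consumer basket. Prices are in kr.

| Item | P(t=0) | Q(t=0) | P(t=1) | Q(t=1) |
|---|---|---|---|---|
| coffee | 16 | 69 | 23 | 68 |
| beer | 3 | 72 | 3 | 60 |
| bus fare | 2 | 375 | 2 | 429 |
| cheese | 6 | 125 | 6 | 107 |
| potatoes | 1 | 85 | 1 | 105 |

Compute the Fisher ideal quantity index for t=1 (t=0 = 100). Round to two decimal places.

Laspeyres component (base-period weights):
ΣP(t=0)Q(t=1) = 16×68 + 3×60 + 2×429 + 6×107 + 1×105 = 1088 + 180 + 858 + 642 + 105 = 2873
ΣP(t=0)Q(t=0) = 16×69 + 3×72 + 2×375 + 6×125 + 1×85 = 1104 + 216 + 750 + 750 + 85 = 2905
L = 2873 / 2905 × 100 = 98.8985
Paasche component (current-period weights):
ΣP(t=1)Q(t=1) = 23×68 + 3×60 + 2×429 + 6×107 + 1×105 = 1564 + 180 + 858 + 642 + 105 = 3349
ΣP(t=1)Q(t=0) = 23×69 + 3×72 + 2×375 + 6×125 + 1×85 = 1587 + 216 + 750 + 750 + 85 = 3388
P = 3349 / 3388 × 100 = 98.8489
Fisher = √(L × P) = √(98.8985 × 98.8489) = 98.8737

98.87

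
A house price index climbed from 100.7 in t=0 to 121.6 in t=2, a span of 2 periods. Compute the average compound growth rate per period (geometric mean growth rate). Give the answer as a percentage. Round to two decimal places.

9.89%

Growth factor = (121.6/100.7)^(1/2) = (1.207547)^(1/2) = 1.098885
Growth rate = 1.098885 − 1 = 0.098885 = 9.8885%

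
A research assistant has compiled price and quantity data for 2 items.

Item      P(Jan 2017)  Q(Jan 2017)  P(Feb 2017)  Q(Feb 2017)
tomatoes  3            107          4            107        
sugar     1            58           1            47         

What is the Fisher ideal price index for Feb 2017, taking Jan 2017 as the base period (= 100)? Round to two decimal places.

128.65

Laspeyres component (base-period weights):
ΣP(Feb 2017)Q(Jan 2017) = 4×107 + 1×58 = 428 + 58 = 486
ΣP(Jan 2017)Q(Jan 2017) = 3×107 + 1×58 = 321 + 58 = 379
L = 486 / 379 × 100 = 128.2322
Paasche component (current-period weights):
ΣP(Feb 2017)Q(Feb 2017) = 4×107 + 1×47 = 428 + 47 = 475
ΣP(Jan 2017)Q(Feb 2017) = 3×107 + 1×47 = 321 + 47 = 368
P = 475 / 368 × 100 = 129.0761
Fisher = √(L × P) = √(128.2322 × 129.0761) = 128.6534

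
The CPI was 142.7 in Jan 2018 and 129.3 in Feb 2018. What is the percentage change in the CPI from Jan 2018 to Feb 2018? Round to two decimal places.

-9.39%

Change = (129.3 − 142.7) / 142.7 × 100
       = -13.4 / 142.7 × 100 = -9.3903%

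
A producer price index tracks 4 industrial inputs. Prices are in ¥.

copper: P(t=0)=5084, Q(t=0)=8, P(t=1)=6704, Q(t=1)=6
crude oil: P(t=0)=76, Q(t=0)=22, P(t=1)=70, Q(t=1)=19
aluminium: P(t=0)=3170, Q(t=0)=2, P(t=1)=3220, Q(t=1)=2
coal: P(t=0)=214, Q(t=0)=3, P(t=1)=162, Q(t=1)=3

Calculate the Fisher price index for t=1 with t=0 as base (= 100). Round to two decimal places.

125.21

Laspeyres component (base-period weights):
ΣP(t=1)Q(t=0) = 6704×8 + 70×22 + 3220×2 + 162×3 = 53632 + 1540 + 6440 + 486 = 62098
ΣP(t=0)Q(t=0) = 5084×8 + 76×22 + 3170×2 + 214×3 = 40672 + 1672 + 6340 + 642 = 49326
L = 62098 / 49326 × 100 = 125.8930
Paasche component (current-period weights):
ΣP(t=1)Q(t=1) = 6704×6 + 70×19 + 3220×2 + 162×3 = 40224 + 1330 + 6440 + 486 = 48480
ΣP(t=0)Q(t=1) = 5084×6 + 76×19 + 3170×2 + 214×3 = 30504 + 1444 + 6340 + 642 = 38930
P = 48480 / 38930 × 100 = 124.5312
Fisher = √(L × P) = √(125.8930 × 124.5312) = 125.2103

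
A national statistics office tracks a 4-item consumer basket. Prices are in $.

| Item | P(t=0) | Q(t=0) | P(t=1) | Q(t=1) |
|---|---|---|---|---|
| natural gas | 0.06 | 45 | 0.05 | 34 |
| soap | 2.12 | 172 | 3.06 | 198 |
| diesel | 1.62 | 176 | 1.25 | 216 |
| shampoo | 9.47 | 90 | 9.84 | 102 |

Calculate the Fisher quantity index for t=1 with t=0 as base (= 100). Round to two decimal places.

115.30

Laspeyres component (base-period weights):
ΣP(t=0)Q(t=1) = 0.06×34 + 2.12×198 + 1.62×216 + 9.47×102 = 2.04 + 419.76 + 349.92 + 965.94 = 1737.66
ΣP(t=0)Q(t=0) = 0.06×45 + 2.12×172 + 1.62×176 + 9.47×90 = 2.7 + 364.64 + 285.12 + 852.3 = 1504.76
L = 1737.66 / 1504.76 × 100 = 115.4776
Paasche component (current-period weights):
ΣP(t=1)Q(t=1) = 0.05×34 + 3.06×198 + 1.25×216 + 9.84×102 = 1.7 + 605.88 + 270 + 1003.68 = 1881.26
ΣP(t=1)Q(t=0) = 0.05×45 + 3.06×172 + 1.25×176 + 9.84×90 = 2.25 + 526.32 + 220 + 885.6 = 1634.17
P = 1881.26 / 1634.17 × 100 = 115.1202
Fisher = √(L × P) = √(115.4776 × 115.1202) = 115.2987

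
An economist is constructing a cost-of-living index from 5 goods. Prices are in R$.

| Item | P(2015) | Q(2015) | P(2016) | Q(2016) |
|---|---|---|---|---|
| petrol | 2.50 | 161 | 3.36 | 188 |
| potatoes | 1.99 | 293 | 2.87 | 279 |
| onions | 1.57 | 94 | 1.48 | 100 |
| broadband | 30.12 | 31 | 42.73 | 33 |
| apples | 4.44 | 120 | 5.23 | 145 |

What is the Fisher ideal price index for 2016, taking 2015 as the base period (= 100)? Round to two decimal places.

Laspeyres component (base-period weights):
ΣP(2016)Q(2015) = 3.36×161 + 2.87×293 + 1.48×94 + 42.73×31 + 5.23×120 = 540.96 + 840.91 + 139.12 + 1324.63 + 627.6 = 3473.22
ΣP(2015)Q(2015) = 2.50×161 + 1.99×293 + 1.57×94 + 30.12×31 + 4.44×120 = 402.5 + 583.07 + 147.58 + 933.72 + 532.8 = 2599.67
L = 3473.22 / 2599.67 × 100 = 133.6023
Paasche component (current-period weights):
ΣP(2016)Q(2016) = 3.36×188 + 2.87×279 + 1.48×100 + 42.73×33 + 5.23×145 = 631.68 + 800.73 + 148 + 1410.09 + 758.35 = 3748.85
ΣP(2015)Q(2016) = 2.50×188 + 1.99×279 + 1.57×100 + 30.12×33 + 4.44×145 = 470 + 555.21 + 157 + 993.96 + 643.8 = 2819.97
P = 3748.85 / 2819.97 × 100 = 132.9394
Fisher = √(L × P) = √(133.6023 × 132.9394) = 133.2704

133.27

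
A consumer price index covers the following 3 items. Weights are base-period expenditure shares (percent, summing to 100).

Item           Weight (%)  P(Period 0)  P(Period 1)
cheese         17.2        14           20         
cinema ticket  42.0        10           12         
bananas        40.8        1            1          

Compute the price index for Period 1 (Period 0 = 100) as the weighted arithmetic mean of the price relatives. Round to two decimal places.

cheese: 17.2 × (20/14) = 17.2 × 1.428571 = 24.5714
cinema ticket: 42.0 × (12/10) = 42.0 × 1.200000 = 50.4000
bananas: 40.8 × (1/1) = 40.8 × 1.000000 = 40.8000
Index = Σ wᵢ·(p₁ᵢ/p₀ᵢ) = 24.5714 + 50.4000 + 40.8000 = 115.7714

115.77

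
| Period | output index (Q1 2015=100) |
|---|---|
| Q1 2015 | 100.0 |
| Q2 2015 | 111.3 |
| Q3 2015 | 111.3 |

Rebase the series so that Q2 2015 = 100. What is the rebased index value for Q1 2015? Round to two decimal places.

Rebased(Q1 2015) = 100.0 / 111.3 × 100 = 89.8473

89.85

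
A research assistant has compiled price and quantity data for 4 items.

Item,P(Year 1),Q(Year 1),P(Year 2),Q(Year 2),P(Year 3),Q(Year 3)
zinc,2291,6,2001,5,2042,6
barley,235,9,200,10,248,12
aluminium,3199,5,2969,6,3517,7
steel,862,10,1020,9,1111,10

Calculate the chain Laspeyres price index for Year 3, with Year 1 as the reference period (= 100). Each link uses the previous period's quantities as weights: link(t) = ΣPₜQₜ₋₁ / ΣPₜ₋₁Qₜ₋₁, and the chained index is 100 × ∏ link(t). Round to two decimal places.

107.78

Link Year 1→Year 2:
ΣP(Year 2)Q(Year 1) = 2001×6 + 200×9 + 2969×5 + 1020×10 = 12006 + 1800 + 14845 + 10200 = 38851
ΣP(Year 1)Q(Year 1) = 2291×6 + 235×9 + 3199×5 + 862×10 = 13746 + 2115 + 15995 + 8620 = 40476
link = 38851/40476 = 0.959853
Link Year 2→Year 3:
ΣP(Year 3)Q(Year 2) = 2042×5 + 248×10 + 3517×6 + 1111×9 = 10210 + 2480 + 21102 + 9999 = 43791
ΣP(Year 2)Q(Year 2) = 2001×5 + 200×10 + 2969×6 + 1020×9 = 10005 + 2000 + 17814 + 9180 = 38999
link = 43791/38999 = 1.122875
Chained index = 100 × 0.959853 × 1.122875 = 107.7795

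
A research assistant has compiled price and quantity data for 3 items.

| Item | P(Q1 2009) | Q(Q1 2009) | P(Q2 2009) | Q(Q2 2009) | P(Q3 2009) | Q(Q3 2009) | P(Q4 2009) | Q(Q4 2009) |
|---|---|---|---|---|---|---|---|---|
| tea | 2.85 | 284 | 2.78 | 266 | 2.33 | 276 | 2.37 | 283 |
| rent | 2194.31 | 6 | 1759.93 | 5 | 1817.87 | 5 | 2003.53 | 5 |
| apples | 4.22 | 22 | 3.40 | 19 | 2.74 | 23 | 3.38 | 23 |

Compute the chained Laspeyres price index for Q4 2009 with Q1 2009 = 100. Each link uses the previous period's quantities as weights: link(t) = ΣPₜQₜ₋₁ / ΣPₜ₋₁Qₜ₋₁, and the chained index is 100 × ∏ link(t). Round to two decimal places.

90.57

Link Q1 2009→Q2 2009:
ΣP(Q2 2009)Q(Q1 2009) = 2.78×284 + 1759.93×6 + 3.40×22 = 789.52 + 10559.58 + 74.8 = 11423.9
ΣP(Q1 2009)Q(Q1 2009) = 2.85×284 + 2194.31×6 + 4.22×22 = 809.4 + 13165.86 + 92.84 = 14068.1
link = 11423.9/14068.1 = 0.812043
Link Q2 2009→Q3 2009:
ΣP(Q3 2009)Q(Q2 2009) = 2.33×266 + 1817.87×5 + 2.74×19 = 619.78 + 9089.35 + 52.06 = 9761.19
ΣP(Q2 2009)Q(Q2 2009) = 2.78×266 + 1759.93×5 + 3.40×19 = 739.48 + 8799.65 + 64.6 = 9603.73
link = 9761.19/9603.73 = 1.016396
Link Q3 2009→Q4 2009:
ΣP(Q4 2009)Q(Q3 2009) = 2.37×276 + 2003.53×5 + 3.38×23 = 654.12 + 10017.65 + 77.74 = 10749.51
ΣP(Q3 2009)Q(Q3 2009) = 2.33×276 + 1817.87×5 + 2.74×23 = 643.08 + 9089.35 + 63.02 = 9795.45
link = 10749.51/9795.45 = 1.097398
Chained index = 100 × 0.812043 × 1.016396 × 1.097398 = 90.5745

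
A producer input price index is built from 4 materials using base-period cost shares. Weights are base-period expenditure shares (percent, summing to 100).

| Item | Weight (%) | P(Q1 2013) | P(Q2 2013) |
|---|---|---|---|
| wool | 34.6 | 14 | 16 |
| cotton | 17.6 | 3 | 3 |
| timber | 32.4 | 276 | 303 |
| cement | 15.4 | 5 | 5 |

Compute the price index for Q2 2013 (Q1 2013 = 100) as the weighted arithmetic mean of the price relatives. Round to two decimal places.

108.11

wool: 34.6 × (16/14) = 34.6 × 1.142857 = 39.5429
cotton: 17.6 × (3/3) = 17.6 × 1.000000 = 17.6000
timber: 32.4 × (303/276) = 32.4 × 1.097826 = 35.5696
cement: 15.4 × (5/5) = 15.4 × 1.000000 = 15.4000
Index = Σ wᵢ·(p₁ᵢ/p₀ᵢ) = 39.5429 + 17.6000 + 35.5696 + 15.4000 = 108.1124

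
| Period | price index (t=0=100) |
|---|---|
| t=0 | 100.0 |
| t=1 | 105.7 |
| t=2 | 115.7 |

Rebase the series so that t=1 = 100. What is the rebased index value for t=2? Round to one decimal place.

Rebased(t=2) = 115.7 / 105.7 × 100 = 109.4607

109.5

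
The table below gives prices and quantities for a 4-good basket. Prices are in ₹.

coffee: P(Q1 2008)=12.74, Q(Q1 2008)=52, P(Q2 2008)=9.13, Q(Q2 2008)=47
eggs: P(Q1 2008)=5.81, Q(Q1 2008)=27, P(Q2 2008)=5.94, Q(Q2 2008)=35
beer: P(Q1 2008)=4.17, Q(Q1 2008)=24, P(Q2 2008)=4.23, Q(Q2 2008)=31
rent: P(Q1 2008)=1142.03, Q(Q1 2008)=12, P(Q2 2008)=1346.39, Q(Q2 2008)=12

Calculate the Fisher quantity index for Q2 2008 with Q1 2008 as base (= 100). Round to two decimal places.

100.13

Laspeyres component (base-period weights):
ΣP(Q1 2008)Q(Q2 2008) = 12.74×47 + 5.81×35 + 4.17×31 + 1142.03×12 = 598.78 + 203.35 + 129.27 + 13704.36 = 14635.76
ΣP(Q1 2008)Q(Q1 2008) = 12.74×52 + 5.81×27 + 4.17×24 + 1142.03×12 = 662.48 + 156.87 + 100.08 + 13704.36 = 14623.79
L = 14635.76 / 14623.79 × 100 = 100.0819
Paasche component (current-period weights):
ΣP(Q2 2008)Q(Q2 2008) = 9.13×47 + 5.94×35 + 4.23×31 + 1346.39×12 = 429.11 + 207.9 + 131.13 + 16156.68 = 16924.82
ΣP(Q2 2008)Q(Q1 2008) = 9.13×52 + 5.94×27 + 4.23×24 + 1346.39×12 = 474.76 + 160.38 + 101.52 + 16156.68 = 16893.34
P = 16924.82 / 16893.34 × 100 = 100.1863
Fisher = √(L × P) = √(100.0819 × 100.1863) = 100.1341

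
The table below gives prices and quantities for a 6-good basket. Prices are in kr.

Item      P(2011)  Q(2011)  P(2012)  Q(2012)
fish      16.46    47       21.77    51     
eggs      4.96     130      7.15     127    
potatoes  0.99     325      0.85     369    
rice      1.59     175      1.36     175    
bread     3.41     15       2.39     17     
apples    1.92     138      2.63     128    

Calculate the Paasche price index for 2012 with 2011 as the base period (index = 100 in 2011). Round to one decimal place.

Paasche price index uses current-period quantities as weights.
ΣP(2012)·Q(2012) = 21.77×51 + 7.15×127 + 0.85×369 + 1.36×175 + 2.39×17 + 2.63×128 = 1110.27 + 908.05 + 313.65 + 238 + 40.63 + 336.64 = 2947.24
ΣP(2011)·Q(2012) = 16.46×51 + 4.96×127 + 0.99×369 + 1.59×175 + 3.41×17 + 1.92×128 = 839.46 + 629.92 + 365.31 + 278.25 + 57.97 + 245.76 = 2416.67
Index = 2947.24 / 2416.67 × 100 = 121.9546

122.0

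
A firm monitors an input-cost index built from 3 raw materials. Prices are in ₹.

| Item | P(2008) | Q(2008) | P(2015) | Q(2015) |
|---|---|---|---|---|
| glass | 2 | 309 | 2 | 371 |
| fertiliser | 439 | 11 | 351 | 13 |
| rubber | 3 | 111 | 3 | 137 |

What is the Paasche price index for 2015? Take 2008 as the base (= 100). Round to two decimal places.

Paasche price index uses current-period quantities as weights.
ΣP(2015)·Q(2015) = 2×371 + 351×13 + 3×137 = 742 + 4563 + 411 = 5716
ΣP(2008)·Q(2015) = 2×371 + 439×13 + 3×137 = 742 + 5707 + 411 = 6860
Index = 5716 / 6860 × 100 = 83.3236

83.32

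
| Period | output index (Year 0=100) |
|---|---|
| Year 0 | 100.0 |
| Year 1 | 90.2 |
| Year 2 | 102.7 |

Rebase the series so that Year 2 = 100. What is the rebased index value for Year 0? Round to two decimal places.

Rebased(Year 0) = 100.0 / 102.7 × 100 = 97.3710

97.37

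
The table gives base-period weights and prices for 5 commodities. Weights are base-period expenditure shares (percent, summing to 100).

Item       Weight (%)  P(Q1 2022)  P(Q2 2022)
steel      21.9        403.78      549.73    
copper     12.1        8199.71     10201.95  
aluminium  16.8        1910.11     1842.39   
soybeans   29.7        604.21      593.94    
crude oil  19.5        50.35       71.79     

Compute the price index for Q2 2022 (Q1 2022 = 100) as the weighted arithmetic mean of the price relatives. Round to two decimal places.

118.07

steel: 21.9 × (549.73/403.78) = 21.9 × 1.361459 = 29.8160
copper: 12.1 × (10201.95/8199.71) = 12.1 × 1.244184 = 15.0546
aluminium: 16.8 × (1842.39/1910.11) = 16.8 × 0.964547 = 16.2044
soybeans: 29.7 × (593.94/604.21) = 29.7 × 0.983003 = 29.1952
crude oil: 19.5 × (71.79/50.35) = 19.5 × 1.425819 = 27.8035
Index = Σ wᵢ·(p₁ᵢ/p₀ᵢ) = 29.8160 + 15.0546 + 16.2044 + 29.1952 + 27.8035 = 118.0736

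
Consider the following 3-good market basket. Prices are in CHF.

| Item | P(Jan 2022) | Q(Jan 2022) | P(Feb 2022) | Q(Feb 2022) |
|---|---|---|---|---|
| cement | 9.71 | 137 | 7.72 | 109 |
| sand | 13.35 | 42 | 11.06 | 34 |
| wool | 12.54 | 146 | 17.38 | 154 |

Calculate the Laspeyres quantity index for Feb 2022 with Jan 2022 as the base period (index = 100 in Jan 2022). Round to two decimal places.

92.52

Laspeyres quantity index uses base-period prices as weights.
ΣP(Jan 2022)·Q(Feb 2022) = 9.71×109 + 13.35×34 + 12.54×154 = 1058.39 + 453.9 + 1931.16 = 3443.45
ΣP(Jan 2022)·Q(Jan 2022) = 9.71×137 + 13.35×42 + 12.54×146 = 1330.27 + 560.7 + 1830.84 = 3721.81
Index = 3443.45 / 3721.81 × 100 = 92.5208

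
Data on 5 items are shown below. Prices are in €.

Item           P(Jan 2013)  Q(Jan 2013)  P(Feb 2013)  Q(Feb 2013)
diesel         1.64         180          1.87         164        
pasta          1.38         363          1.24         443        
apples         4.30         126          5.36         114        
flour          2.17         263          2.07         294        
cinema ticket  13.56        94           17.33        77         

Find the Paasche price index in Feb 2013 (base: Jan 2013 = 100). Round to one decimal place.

Paasche price index uses current-period quantities as weights.
ΣP(Feb 2013)·Q(Feb 2013) = 1.87×164 + 1.24×443 + 5.36×114 + 2.07×294 + 17.33×77 = 306.68 + 549.32 + 611.04 + 608.58 + 1334.41 = 3410.03
ΣP(Jan 2013)·Q(Feb 2013) = 1.64×164 + 1.38×443 + 4.30×114 + 2.17×294 + 13.56×77 = 268.96 + 611.34 + 490.2 + 637.98 + 1044.12 = 3052.6
Index = 3410.03 / 3052.6 × 100 = 111.7090

111.7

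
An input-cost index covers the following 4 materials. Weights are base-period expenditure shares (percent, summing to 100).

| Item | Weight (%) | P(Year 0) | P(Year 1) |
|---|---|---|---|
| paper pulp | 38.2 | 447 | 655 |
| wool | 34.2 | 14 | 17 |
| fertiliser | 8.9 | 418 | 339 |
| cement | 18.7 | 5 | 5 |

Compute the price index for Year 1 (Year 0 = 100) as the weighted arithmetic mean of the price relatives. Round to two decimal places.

paper pulp: 38.2 × (655/447) = 38.2 × 1.465324 = 55.9754
wool: 34.2 × (17/14) = 34.2 × 1.214286 = 41.5286
fertiliser: 8.9 × (339/418) = 8.9 × 0.811005 = 7.2179
cement: 18.7 × (5/5) = 18.7 × 1.000000 = 18.7000
Index = Σ wᵢ·(p₁ᵢ/p₀ᵢ) = 55.9754 + 41.5286 + 7.2179 + 18.7000 = 123.4219

123.42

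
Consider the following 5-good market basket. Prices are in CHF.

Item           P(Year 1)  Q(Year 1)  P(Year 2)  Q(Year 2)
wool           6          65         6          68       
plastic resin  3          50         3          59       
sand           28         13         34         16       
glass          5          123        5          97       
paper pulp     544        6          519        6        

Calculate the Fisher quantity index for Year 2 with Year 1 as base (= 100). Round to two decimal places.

Laspeyres component (base-period weights):
ΣP(Year 1)Q(Year 2) = 6×68 + 3×59 + 28×16 + 5×97 + 544×6 = 408 + 177 + 448 + 485 + 3264 = 4782
ΣP(Year 1)Q(Year 1) = 6×65 + 3×50 + 28×13 + 5×123 + 544×6 = 390 + 150 + 364 + 615 + 3264 = 4783
L = 4782 / 4783 × 100 = 99.9791
Paasche component (current-period weights):
ΣP(Year 2)Q(Year 2) = 6×68 + 3×59 + 34×16 + 5×97 + 519×6 = 408 + 177 + 544 + 485 + 3114 = 4728
ΣP(Year 2)Q(Year 1) = 6×65 + 3×50 + 34×13 + 5×123 + 519×6 = 390 + 150 + 442 + 615 + 3114 = 4711
P = 4728 / 4711 × 100 = 100.3609
Fisher = √(L × P) = √(99.9791 × 100.3609) = 100.1698

100.17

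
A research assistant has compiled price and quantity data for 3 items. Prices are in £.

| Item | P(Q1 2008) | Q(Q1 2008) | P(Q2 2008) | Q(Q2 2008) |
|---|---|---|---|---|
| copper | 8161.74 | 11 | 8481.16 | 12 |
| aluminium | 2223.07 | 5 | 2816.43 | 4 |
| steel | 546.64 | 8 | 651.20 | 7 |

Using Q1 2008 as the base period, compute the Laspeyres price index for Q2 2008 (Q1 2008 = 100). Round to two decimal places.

Laspeyres price index uses base-period quantities as weights.
ΣP(Q2 2008)·Q(Q1 2008) = 8481.16×11 + 2816.43×5 + 651.20×8 = 93292.76 + 14082.15 + 5209.6 = 112584.51
ΣP(Q1 2008)·Q(Q1 2008) = 8161.74×11 + 2223.07×5 + 546.64×8 = 89779.14 + 11115.35 + 4373.12 = 105267.61
Index = 112584.51 / 105267.61 × 100 = 106.9508

106.95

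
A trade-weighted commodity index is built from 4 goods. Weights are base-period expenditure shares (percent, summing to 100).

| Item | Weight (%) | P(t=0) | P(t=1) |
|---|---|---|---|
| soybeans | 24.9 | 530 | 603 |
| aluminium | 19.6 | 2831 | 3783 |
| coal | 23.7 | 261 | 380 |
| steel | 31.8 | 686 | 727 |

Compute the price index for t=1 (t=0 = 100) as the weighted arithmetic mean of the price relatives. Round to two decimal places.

soybeans: 24.9 × (603/530) = 24.9 × 1.137736 = 28.3296
aluminium: 19.6 × (3783/2831) = 19.6 × 1.336277 = 26.1910
coal: 23.7 × (380/261) = 23.7 × 1.455939 = 34.5057
steel: 31.8 × (727/686) = 31.8 × 1.059767 = 33.7006
Index = Σ wᵢ·(p₁ᵢ/p₀ᵢ) = 28.3296 + 26.1910 + 34.5057 + 33.7006 = 122.7270

122.73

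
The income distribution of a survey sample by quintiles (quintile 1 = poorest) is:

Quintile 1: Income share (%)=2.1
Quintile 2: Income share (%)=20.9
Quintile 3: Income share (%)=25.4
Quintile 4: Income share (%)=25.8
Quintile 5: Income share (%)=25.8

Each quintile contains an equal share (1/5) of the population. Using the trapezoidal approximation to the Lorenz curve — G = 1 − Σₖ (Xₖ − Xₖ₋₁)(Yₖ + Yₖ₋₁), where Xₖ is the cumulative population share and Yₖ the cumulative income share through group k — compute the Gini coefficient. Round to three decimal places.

0.209

Cumulative income shares Yₖ: 0.0210, 0.2300, 0.4840, 0.7420, 1.0000
Σ (Xₖ−Xₖ₋₁)(Yₖ+Yₖ₋₁) = (1/5)(0.0210+0.0000) + (1/5)(0.2300+0.0210) + (1/5)(0.4840+0.2300) + (1/5)(0.7420+0.4840) + (1/5)(1.0000+0.7420)
  = 0.0042 + 0.0502 + 0.1428 + 0.2452 + 0.3484 = 0.7908
G = 1 − 0.7908 = 0.2092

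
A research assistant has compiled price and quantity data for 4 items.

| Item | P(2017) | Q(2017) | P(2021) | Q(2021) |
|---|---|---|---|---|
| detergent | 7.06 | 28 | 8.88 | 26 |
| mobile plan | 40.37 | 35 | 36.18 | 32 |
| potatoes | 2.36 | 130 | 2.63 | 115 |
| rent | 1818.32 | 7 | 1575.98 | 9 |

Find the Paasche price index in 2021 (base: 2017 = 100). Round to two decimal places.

87.65

Paasche price index uses current-period quantities as weights.
ΣP(2021)·Q(2021) = 8.88×26 + 36.18×32 + 2.63×115 + 1575.98×9 = 230.88 + 1157.76 + 302.45 + 14183.82 = 15874.91
ΣP(2017)·Q(2021) = 7.06×26 + 40.37×32 + 2.36×115 + 1818.32×9 = 183.56 + 1291.84 + 271.4 + 16364.88 = 18111.68
Index = 15874.91 / 18111.68 × 100 = 87.6501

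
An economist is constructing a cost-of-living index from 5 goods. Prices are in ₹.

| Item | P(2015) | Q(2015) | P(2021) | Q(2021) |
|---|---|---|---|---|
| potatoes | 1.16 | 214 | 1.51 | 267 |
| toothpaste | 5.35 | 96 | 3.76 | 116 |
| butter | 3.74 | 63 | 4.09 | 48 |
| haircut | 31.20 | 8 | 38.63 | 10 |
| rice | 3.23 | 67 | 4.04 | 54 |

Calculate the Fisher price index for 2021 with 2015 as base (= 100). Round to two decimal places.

103.35

Laspeyres component (base-period weights):
ΣP(2021)Q(2015) = 1.51×214 + 3.76×96 + 4.09×63 + 38.63×8 + 4.04×67 = 323.14 + 360.96 + 257.67 + 309.04 + 270.68 = 1521.49
ΣP(2015)Q(2015) = 1.16×214 + 5.35×96 + 3.74×63 + 31.20×8 + 3.23×67 = 248.24 + 513.6 + 235.62 + 249.6 + 216.41 = 1463.47
L = 1521.49 / 1463.47 × 100 = 103.9646
Paasche component (current-period weights):
ΣP(2021)Q(2021) = 1.51×267 + 3.76×116 + 4.09×48 + 38.63×10 + 4.04×54 = 403.17 + 436.16 + 196.32 + 386.3 + 218.16 = 1640.11
ΣP(2015)Q(2021) = 1.16×267 + 5.35×116 + 3.74×48 + 31.20×10 + 3.23×54 = 309.72 + 620.6 + 179.52 + 312 + 174.42 = 1596.26
P = 1640.11 / 1596.26 × 100 = 102.7470
Fisher = √(L × P) = √(103.9646 × 102.7470) = 103.3540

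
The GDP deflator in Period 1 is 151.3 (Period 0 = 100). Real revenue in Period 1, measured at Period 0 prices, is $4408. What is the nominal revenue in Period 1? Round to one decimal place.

6669.3

Nominal = Real × (Index/100) = 4408 × (151.3/100)
        = 4408 × 1.513 = 6669.3040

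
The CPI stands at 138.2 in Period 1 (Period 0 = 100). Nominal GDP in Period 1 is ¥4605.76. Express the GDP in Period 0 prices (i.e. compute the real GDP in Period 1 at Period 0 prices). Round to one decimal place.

3332.7

Real = Nominal ÷ (Index/100) = 4605.76 ÷ (138.2/100)
     = 4605.76 ÷ 1.382 = 3332.6773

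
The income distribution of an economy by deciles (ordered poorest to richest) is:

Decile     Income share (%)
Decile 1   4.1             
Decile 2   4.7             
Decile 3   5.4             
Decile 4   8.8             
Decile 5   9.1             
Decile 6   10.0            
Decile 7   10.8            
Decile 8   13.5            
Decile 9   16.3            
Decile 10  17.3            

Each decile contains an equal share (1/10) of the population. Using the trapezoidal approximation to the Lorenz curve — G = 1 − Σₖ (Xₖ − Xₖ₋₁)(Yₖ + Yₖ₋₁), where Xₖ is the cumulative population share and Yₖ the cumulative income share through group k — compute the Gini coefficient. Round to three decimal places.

Cumulative income shares Yₖ: 0.0410, 0.0880, 0.1420, 0.2300, 0.3210, 0.4210, 0.5290, 0.6640, 0.8270, 1.0000
Σ (Xₖ−Xₖ₋₁)(Yₖ+Yₖ₋₁) = (1/10)(0.0410+0.0000) + (1/10)(0.0880+0.0410) + (1/10)(0.1420+0.0880) + (1/10)(0.2300+0.1420) + (1/10)(0.3210+0.2300) + (1/10)(0.4210+0.3210) + (1/10)(0.5290+0.4210) + (1/10)(0.6640+0.5290) + (1/10)(0.8270+0.6640) + (1/10)(1.0000+0.8270)
  = 0.0041 + 0.0129 + 0.0230 + 0.0372 + 0.0551 + 0.0742 + 0.0950 + 0.1193 + 0.1491 + 0.1827 = 0.7526
G = 1 − 0.7526 = 0.2474

0.247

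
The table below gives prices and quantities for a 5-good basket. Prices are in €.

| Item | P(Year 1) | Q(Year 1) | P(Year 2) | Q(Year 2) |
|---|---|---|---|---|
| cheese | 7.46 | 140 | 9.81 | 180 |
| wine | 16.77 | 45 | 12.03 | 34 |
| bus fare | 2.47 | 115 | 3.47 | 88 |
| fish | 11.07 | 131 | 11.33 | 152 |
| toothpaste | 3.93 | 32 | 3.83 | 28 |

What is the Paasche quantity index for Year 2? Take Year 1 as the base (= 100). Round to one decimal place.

Paasche quantity index uses current-period prices as weights.
ΣP(Year 2)·Q(Year 2) = 9.81×180 + 12.03×34 + 3.47×88 + 11.33×152 + 3.83×28 = 1765.8 + 409.02 + 305.36 + 1722.16 + 107.24 = 4309.58
ΣP(Year 2)·Q(Year 1) = 9.81×140 + 12.03×45 + 3.47×115 + 11.33×131 + 3.83×32 = 1373.4 + 541.35 + 399.05 + 1484.23 + 122.56 = 3920.59
Index = 4309.58 / 3920.59 × 100 = 109.9217

109.9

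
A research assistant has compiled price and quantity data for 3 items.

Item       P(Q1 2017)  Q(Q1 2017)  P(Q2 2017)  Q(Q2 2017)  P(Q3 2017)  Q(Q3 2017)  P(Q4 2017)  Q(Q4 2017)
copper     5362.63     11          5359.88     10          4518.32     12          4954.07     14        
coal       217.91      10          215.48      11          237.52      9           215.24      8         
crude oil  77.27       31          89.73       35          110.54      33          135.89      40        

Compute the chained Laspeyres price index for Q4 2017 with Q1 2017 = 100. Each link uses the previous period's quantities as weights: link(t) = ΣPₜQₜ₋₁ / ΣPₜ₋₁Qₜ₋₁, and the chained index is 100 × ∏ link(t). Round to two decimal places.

96.45

Link Q1 2017→Q2 2017:
ΣP(Q2 2017)Q(Q1 2017) = 5359.88×11 + 215.48×10 + 89.73×31 = 58958.68 + 2154.8 + 2781.63 = 63895.11
ΣP(Q1 2017)Q(Q1 2017) = 5362.63×11 + 217.91×10 + 77.27×31 = 58988.93 + 2179.1 + 2395.37 = 63563.4
link = 63895.11/63563.4 = 1.005219
Link Q2 2017→Q3 2017:
ΣP(Q3 2017)Q(Q2 2017) = 4518.32×10 + 237.52×11 + 110.54×35 = 45183.2 + 2612.72 + 3868.9 = 51664.82
ΣP(Q2 2017)Q(Q2 2017) = 5359.88×10 + 215.48×11 + 89.73×35 = 53598.8 + 2370.28 + 3140.55 = 59109.63
link = 51664.82/59109.63 = 0.874051
Link Q3 2017→Q4 2017:
ΣP(Q4 2017)Q(Q3 2017) = 4954.07×12 + 215.24×9 + 135.89×33 = 59448.84 + 1937.16 + 4484.37 = 65870.37
ΣP(Q3 2017)Q(Q3 2017) = 4518.32×12 + 237.52×9 + 110.54×33 = 54219.84 + 2137.68 + 3647.82 = 60005.34
link = 65870.37/60005.34 = 1.097742
Chained index = 100 × 1.005219 × 0.874051 × 1.097742 = 96.4489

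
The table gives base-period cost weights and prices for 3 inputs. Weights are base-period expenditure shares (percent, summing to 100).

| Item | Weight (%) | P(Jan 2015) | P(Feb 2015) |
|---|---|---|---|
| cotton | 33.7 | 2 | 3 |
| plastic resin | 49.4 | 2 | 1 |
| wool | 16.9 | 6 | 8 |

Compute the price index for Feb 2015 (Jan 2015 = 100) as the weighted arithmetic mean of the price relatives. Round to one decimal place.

cotton: 33.7 × (3/2) = 33.7 × 1.500000 = 50.5500
plastic resin: 49.4 × (1/2) = 49.4 × 0.500000 = 24.7000
wool: 16.9 × (8/6) = 16.9 × 1.333333 = 22.5333
Index = Σ wᵢ·(p₁ᵢ/p₀ᵢ) = 50.5500 + 24.7000 + 22.5333 = 97.7833

97.8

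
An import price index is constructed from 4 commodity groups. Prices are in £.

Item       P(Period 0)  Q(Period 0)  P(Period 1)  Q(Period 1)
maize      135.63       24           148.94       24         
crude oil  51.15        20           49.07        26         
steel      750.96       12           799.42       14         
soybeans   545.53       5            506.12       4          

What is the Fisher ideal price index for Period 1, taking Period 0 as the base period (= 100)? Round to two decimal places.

104.34

Laspeyres component (base-period weights):
ΣP(Period 1)Q(Period 0) = 148.94×24 + 49.07×20 + 799.42×12 + 506.12×5 = 3574.56 + 981.4 + 9593.04 + 2530.6 = 16679.6
ΣP(Period 0)Q(Period 0) = 135.63×24 + 51.15×20 + 750.96×12 + 545.53×5 = 3255.12 + 1023 + 9011.52 + 2727.65 = 16017.29
L = 16679.6 / 16017.29 × 100 = 104.1350
Paasche component (current-period weights):
ΣP(Period 1)Q(Period 1) = 148.94×24 + 49.07×26 + 799.42×14 + 506.12×4 = 3574.56 + 1275.82 + 11191.88 + 2024.48 = 18066.74
ΣP(Period 0)Q(Period 1) = 135.63×24 + 51.15×26 + 750.96×14 + 545.53×4 = 3255.12 + 1329.9 + 10513.44 + 2182.12 = 17280.58
P = 18066.74 / 17280.58 × 100 = 104.5494
Fisher = √(L × P) = √(104.1350 × 104.5494) = 104.3420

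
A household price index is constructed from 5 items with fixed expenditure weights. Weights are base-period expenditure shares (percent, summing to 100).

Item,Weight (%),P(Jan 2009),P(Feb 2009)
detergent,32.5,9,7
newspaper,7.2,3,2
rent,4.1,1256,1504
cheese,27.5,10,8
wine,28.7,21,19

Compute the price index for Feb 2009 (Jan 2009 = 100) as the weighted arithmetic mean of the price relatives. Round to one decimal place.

detergent: 32.5 × (7/9) = 32.5 × 0.777778 = 25.2778
newspaper: 7.2 × (2/3) = 7.2 × 0.666667 = 4.8000
rent: 4.1 × (1504/1256) = 4.1 × 1.197452 = 4.9096
cheese: 27.5 × (8/10) = 27.5 × 0.800000 = 22.0000
wine: 28.7 × (19/21) = 28.7 × 0.904762 = 25.9667
Index = Σ wᵢ·(p₁ᵢ/p₀ᵢ) = 25.2778 + 4.8000 + 4.9096 + 22.0000 + 25.9667 = 82.9540

83.0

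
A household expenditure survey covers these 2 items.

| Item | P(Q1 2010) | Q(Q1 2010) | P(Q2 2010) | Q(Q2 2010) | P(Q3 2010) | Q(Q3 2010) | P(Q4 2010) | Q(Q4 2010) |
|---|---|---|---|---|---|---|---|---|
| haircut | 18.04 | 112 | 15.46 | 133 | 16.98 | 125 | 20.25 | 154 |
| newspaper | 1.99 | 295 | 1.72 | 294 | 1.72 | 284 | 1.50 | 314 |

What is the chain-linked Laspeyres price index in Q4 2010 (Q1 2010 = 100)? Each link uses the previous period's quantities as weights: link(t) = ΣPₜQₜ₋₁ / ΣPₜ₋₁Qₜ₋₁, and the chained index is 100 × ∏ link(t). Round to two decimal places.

Link Q1 2010→Q2 2010:
ΣP(Q2 2010)Q(Q1 2010) = 15.46×112 + 1.72×295 = 1731.52 + 507.4 = 2238.92
ΣP(Q1 2010)Q(Q1 2010) = 18.04×112 + 1.99×295 = 2020.48 + 587.05 = 2607.53
link = 2238.92/2607.53 = 0.858636
Link Q2 2010→Q3 2010:
ΣP(Q3 2010)Q(Q2 2010) = 16.98×133 + 1.72×294 = 2258.34 + 505.68 = 2764.02
ΣP(Q2 2010)Q(Q2 2010) = 15.46×133 + 1.72×294 = 2056.18 + 505.68 = 2561.86
link = 2764.02/2561.86 = 1.078911
Link Q3 2010→Q4 2010:
ΣP(Q4 2010)Q(Q3 2010) = 20.25×125 + 1.50×284 = 2531.25 + 426 = 2957.25
ΣP(Q3 2010)Q(Q3 2010) = 16.98×125 + 1.72×284 = 2122.5 + 488.48 = 2610.98
link = 2957.25/2610.98 = 1.132621
Chained index = 100 × 0.858636 × 1.078911 × 1.132621 = 104.9251

104.93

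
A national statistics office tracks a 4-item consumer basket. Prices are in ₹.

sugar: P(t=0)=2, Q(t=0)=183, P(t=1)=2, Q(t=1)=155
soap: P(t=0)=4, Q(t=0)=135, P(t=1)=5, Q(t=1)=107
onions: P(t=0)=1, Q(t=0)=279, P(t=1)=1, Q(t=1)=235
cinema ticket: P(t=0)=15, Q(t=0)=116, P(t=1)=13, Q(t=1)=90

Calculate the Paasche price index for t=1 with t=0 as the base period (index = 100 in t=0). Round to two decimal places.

96.86

Paasche price index uses current-period quantities as weights.
ΣP(t=1)·Q(t=1) = 2×155 + 5×107 + 1×235 + 13×90 = 310 + 535 + 235 + 1170 = 2250
ΣP(t=0)·Q(t=1) = 2×155 + 4×107 + 1×235 + 15×90 = 310 + 428 + 235 + 1350 = 2323
Index = 2250 / 2323 × 100 = 96.8575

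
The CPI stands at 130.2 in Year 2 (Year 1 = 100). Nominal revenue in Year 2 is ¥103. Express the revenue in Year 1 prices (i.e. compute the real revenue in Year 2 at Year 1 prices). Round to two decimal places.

Real = Nominal ÷ (Index/100) = 103 ÷ (130.2/100)
     = 103 ÷ 1.302 = 79.1091

79.11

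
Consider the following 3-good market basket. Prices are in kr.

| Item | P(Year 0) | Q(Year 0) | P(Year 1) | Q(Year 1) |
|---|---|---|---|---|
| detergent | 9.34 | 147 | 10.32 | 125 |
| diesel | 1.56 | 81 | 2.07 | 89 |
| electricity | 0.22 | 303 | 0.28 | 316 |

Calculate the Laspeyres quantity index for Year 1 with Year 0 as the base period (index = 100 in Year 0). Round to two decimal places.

Laspeyres quantity index uses base-period prices as weights.
ΣP(Year 0)·Q(Year 1) = 9.34×125 + 1.56×89 + 0.22×316 = 1167.5 + 138.84 + 69.52 = 1375.86
ΣP(Year 0)·Q(Year 0) = 9.34×147 + 1.56×81 + 0.22×303 = 1372.98 + 126.36 + 66.66 = 1566
Index = 1375.86 / 1566 × 100 = 87.8582

87.86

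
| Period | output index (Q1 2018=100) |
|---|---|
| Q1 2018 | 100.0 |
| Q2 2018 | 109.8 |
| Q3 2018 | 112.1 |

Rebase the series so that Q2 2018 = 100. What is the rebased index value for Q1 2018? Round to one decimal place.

Rebased(Q1 2018) = 100.0 / 109.8 × 100 = 91.0747

91.1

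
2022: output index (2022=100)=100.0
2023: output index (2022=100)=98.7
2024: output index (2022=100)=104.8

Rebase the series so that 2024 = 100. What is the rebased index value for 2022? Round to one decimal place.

Rebased(2022) = 100.0 / 104.8 × 100 = 95.4198

95.4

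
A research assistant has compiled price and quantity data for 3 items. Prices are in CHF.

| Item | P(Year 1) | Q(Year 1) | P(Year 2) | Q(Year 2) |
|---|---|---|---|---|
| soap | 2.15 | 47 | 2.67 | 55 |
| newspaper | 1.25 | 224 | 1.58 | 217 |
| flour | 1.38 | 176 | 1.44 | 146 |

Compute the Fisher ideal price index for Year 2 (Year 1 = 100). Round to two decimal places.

117.95

Laspeyres component (base-period weights):
ΣP(Year 2)Q(Year 1) = 2.67×47 + 1.58×224 + 1.44×176 = 125.49 + 353.92 + 253.44 = 732.85
ΣP(Year 1)Q(Year 1) = 2.15×47 + 1.25×224 + 1.38×176 = 101.05 + 280 + 242.88 = 623.93
L = 732.85 / 623.93 × 100 = 117.4571
Paasche component (current-period weights):
ΣP(Year 2)Q(Year 2) = 2.67×55 + 1.58×217 + 1.44×146 = 146.85 + 342.86 + 210.24 = 699.95
ΣP(Year 1)Q(Year 2) = 2.15×55 + 1.25×217 + 1.38×146 = 118.25 + 271.25 + 201.48 = 590.98
P = 699.95 / 590.98 × 100 = 118.4389
Fisher = √(L × P) = √(117.4571 × 118.4389) = 117.9470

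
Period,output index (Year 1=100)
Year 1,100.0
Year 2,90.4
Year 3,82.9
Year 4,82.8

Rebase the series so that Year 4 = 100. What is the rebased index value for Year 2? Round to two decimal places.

109.18

Rebased(Year 2) = 90.4 / 82.8 × 100 = 109.1787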